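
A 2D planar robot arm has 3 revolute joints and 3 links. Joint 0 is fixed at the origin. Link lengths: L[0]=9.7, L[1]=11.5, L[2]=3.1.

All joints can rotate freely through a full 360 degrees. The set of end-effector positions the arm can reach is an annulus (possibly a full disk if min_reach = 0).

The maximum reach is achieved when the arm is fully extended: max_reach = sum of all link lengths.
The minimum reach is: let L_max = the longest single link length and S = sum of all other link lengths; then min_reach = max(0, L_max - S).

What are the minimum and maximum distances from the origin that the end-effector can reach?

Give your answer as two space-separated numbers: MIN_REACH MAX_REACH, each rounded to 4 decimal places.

Link lengths: [9.7, 11.5, 3.1]
max_reach = 9.7 + 11.5 + 3.1 = 24.3
L_max = max([9.7, 11.5, 3.1]) = 11.5
S (sum of others) = 24.3 - 11.5 = 12.8
min_reach = max(0, 11.5 - 12.8) = max(0, -1.3) = 0

Answer: 0.0000 24.3000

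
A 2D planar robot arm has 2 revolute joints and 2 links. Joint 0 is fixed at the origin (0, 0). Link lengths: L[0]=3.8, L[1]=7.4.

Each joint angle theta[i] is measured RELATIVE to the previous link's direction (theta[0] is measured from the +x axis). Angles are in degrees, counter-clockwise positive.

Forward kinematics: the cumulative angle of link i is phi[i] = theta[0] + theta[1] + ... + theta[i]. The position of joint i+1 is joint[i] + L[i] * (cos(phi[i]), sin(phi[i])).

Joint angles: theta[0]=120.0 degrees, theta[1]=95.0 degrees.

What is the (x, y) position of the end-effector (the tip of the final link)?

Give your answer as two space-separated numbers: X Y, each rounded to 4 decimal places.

Answer: -7.9617 -0.9536

Derivation:
joint[0] = (0.0000, 0.0000)  (base)
link 0: phi[0] = 120 = 120 deg
  cos(120 deg) = -0.5000, sin(120 deg) = 0.8660
  joint[1] = (0.0000, 0.0000) + 3.8 * (-0.5000, 0.8660) = (0.0000 + -1.9000, 0.0000 + 3.2909) = (-1.9000, 3.2909)
link 1: phi[1] = 120 + 95 = 215 deg
  cos(215 deg) = -0.8192, sin(215 deg) = -0.5736
  joint[2] = (-1.9000, 3.2909) + 7.4 * (-0.8192, -0.5736) = (-1.9000 + -6.0617, 3.2909 + -4.2445) = (-7.9617, -0.9536)
End effector: (-7.9617, -0.9536)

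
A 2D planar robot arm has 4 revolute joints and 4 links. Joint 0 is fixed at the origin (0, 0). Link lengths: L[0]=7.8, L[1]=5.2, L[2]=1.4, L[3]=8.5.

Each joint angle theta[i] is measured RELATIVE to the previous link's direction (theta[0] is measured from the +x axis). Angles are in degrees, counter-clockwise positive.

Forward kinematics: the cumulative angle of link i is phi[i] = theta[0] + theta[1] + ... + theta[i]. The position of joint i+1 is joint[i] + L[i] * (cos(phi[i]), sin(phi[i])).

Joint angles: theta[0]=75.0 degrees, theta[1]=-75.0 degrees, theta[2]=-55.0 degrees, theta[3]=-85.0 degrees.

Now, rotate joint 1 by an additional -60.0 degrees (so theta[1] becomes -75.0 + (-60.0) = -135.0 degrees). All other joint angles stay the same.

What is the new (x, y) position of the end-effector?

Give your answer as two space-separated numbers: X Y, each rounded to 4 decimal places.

joint[0] = (0.0000, 0.0000)  (base)
link 0: phi[0] = 75 = 75 deg
  cos(75 deg) = 0.2588, sin(75 deg) = 0.9659
  joint[1] = (0.0000, 0.0000) + 7.8 * (0.2588, 0.9659) = (0.0000 + 2.0188, 0.0000 + 7.5342) = (2.0188, 7.5342)
link 1: phi[1] = 75 + -135 = -60 deg
  cos(-60 deg) = 0.5000, sin(-60 deg) = -0.8660
  joint[2] = (2.0188, 7.5342) + 5.2 * (0.5000, -0.8660) = (2.0188 + 2.6000, 7.5342 + -4.5033) = (4.6188, 3.0309)
link 2: phi[2] = 75 + -135 + -55 = -115 deg
  cos(-115 deg) = -0.4226, sin(-115 deg) = -0.9063
  joint[3] = (4.6188, 3.0309) + 1.4 * (-0.4226, -0.9063) = (4.6188 + -0.5917, 3.0309 + -1.2688) = (4.0271, 1.7621)
link 3: phi[3] = 75 + -135 + -55 + -85 = -200 deg
  cos(-200 deg) = -0.9397, sin(-200 deg) = 0.3420
  joint[4] = (4.0271, 1.7621) + 8.5 * (-0.9397, 0.3420) = (4.0271 + -7.9874, 1.7621 + 2.9072) = (-3.9603, 4.6692)
End effector: (-3.9603, 4.6692)

Answer: -3.9603 4.6692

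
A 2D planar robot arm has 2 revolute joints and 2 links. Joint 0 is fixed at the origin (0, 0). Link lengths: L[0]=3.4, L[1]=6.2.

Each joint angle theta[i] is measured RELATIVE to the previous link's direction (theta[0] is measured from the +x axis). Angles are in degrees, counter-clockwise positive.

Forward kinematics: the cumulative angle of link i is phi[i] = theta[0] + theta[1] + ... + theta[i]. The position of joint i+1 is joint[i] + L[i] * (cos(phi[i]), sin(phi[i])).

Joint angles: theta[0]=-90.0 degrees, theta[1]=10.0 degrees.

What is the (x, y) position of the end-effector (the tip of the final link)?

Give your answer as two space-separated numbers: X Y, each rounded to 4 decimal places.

joint[0] = (0.0000, 0.0000)  (base)
link 0: phi[0] = -90 = -90 deg
  cos(-90 deg) = 0.0000, sin(-90 deg) = -1.0000
  joint[1] = (0.0000, 0.0000) + 3.4 * (0.0000, -1.0000) = (0.0000 + 0.0000, 0.0000 + -3.4000) = (0.0000, -3.4000)
link 1: phi[1] = -90 + 10 = -80 deg
  cos(-80 deg) = 0.1736, sin(-80 deg) = -0.9848
  joint[2] = (0.0000, -3.4000) + 6.2 * (0.1736, -0.9848) = (0.0000 + 1.0766, -3.4000 + -6.1058) = (1.0766, -9.5058)
End effector: (1.0766, -9.5058)

Answer: 1.0766 -9.5058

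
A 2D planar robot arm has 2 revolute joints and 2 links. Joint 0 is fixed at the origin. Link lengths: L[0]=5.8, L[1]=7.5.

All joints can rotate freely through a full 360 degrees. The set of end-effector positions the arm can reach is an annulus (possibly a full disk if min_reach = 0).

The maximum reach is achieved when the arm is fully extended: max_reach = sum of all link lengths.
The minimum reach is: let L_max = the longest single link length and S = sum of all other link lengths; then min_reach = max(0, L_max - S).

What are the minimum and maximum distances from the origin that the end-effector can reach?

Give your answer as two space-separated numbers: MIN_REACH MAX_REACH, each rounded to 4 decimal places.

Link lengths: [5.8, 7.5]
max_reach = 5.8 + 7.5 = 13.3
L_max = max([5.8, 7.5]) = 7.5
S (sum of others) = 13.3 - 7.5 = 5.8
min_reach = max(0, 7.5 - 5.8) = max(0, 1.7) = 1.7

Answer: 1.7000 13.3000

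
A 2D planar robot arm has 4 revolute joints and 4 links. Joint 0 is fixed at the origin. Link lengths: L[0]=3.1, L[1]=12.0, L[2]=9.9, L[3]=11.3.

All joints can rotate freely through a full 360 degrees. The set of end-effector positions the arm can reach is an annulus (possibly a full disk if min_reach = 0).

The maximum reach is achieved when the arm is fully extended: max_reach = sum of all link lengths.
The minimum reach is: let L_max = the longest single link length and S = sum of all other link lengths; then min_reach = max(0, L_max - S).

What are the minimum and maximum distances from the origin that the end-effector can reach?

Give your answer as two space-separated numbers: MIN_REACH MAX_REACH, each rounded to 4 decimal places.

Answer: 0.0000 36.3000

Derivation:
Link lengths: [3.1, 12.0, 9.9, 11.3]
max_reach = 3.1 + 12 + 9.9 + 11.3 = 36.3
L_max = max([3.1, 12.0, 9.9, 11.3]) = 12
S (sum of others) = 36.3 - 12 = 24.3
min_reach = max(0, 12 - 24.3) = max(0, -12.3) = 0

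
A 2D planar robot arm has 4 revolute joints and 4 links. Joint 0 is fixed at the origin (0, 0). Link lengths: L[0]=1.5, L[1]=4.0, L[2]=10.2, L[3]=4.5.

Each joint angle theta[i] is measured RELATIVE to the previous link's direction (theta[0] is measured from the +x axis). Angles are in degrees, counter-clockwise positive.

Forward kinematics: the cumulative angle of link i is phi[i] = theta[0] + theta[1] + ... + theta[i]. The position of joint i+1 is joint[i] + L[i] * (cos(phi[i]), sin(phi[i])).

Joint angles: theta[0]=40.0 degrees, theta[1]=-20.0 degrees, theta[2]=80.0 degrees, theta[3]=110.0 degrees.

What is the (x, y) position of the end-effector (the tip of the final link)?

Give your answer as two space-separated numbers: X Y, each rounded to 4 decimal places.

joint[0] = (0.0000, 0.0000)  (base)
link 0: phi[0] = 40 = 40 deg
  cos(40 deg) = 0.7660, sin(40 deg) = 0.6428
  joint[1] = (0.0000, 0.0000) + 1.5 * (0.7660, 0.6428) = (0.0000 + 1.1491, 0.0000 + 0.9642) = (1.1491, 0.9642)
link 1: phi[1] = 40 + -20 = 20 deg
  cos(20 deg) = 0.9397, sin(20 deg) = 0.3420
  joint[2] = (1.1491, 0.9642) + 4 * (0.9397, 0.3420) = (1.1491 + 3.7588, 0.9642 + 1.3681) = (4.9078, 2.3323)
link 2: phi[2] = 40 + -20 + 80 = 100 deg
  cos(100 deg) = -0.1736, sin(100 deg) = 0.9848
  joint[3] = (4.9078, 2.3323) + 10.2 * (-0.1736, 0.9848) = (4.9078 + -1.7712, 2.3323 + 10.0450) = (3.1366, 12.3773)
link 3: phi[3] = 40 + -20 + 80 + 110 = 210 deg
  cos(210 deg) = -0.8660, sin(210 deg) = -0.5000
  joint[4] = (3.1366, 12.3773) + 4.5 * (-0.8660, -0.5000) = (3.1366 + -3.8971, 12.3773 + -2.2500) = (-0.7605, 10.1273)
End effector: (-0.7605, 10.1273)

Answer: -0.7605 10.1273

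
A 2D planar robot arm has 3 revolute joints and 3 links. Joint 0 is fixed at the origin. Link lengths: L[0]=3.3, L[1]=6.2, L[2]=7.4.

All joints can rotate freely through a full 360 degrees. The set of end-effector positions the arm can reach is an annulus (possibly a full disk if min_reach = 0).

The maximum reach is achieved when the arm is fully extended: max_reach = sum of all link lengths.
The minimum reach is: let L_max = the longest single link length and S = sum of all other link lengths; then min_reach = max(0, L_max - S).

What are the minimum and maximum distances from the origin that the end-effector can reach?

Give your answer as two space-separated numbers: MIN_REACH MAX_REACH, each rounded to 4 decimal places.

Answer: 0.0000 16.9000

Derivation:
Link lengths: [3.3, 6.2, 7.4]
max_reach = 3.3 + 6.2 + 7.4 = 16.9
L_max = max([3.3, 6.2, 7.4]) = 7.4
S (sum of others) = 16.9 - 7.4 = 9.5
min_reach = max(0, 7.4 - 9.5) = max(0, -2.1) = 0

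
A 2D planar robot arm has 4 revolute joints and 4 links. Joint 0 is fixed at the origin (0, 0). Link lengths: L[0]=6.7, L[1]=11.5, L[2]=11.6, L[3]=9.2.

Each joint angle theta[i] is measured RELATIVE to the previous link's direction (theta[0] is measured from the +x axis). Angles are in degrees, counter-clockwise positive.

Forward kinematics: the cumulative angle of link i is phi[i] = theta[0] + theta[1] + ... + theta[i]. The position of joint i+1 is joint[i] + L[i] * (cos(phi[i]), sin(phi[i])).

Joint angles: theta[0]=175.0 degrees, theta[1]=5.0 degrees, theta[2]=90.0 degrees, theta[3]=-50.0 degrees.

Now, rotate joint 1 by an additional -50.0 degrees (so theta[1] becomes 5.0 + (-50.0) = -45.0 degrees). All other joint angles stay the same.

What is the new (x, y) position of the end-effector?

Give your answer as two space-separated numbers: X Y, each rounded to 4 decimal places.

joint[0] = (0.0000, 0.0000)  (base)
link 0: phi[0] = 175 = 175 deg
  cos(175 deg) = -0.9962, sin(175 deg) = 0.0872
  joint[1] = (0.0000, 0.0000) + 6.7 * (-0.9962, 0.0872) = (0.0000 + -6.6745, 0.0000 + 0.5839) = (-6.6745, 0.5839)
link 1: phi[1] = 175 + -45 = 130 deg
  cos(130 deg) = -0.6428, sin(130 deg) = 0.7660
  joint[2] = (-6.6745, 0.5839) + 11.5 * (-0.6428, 0.7660) = (-6.6745 + -7.3921, 0.5839 + 8.8095) = (-14.0666, 9.3935)
link 2: phi[2] = 175 + -45 + 90 = 220 deg
  cos(220 deg) = -0.7660, sin(220 deg) = -0.6428
  joint[3] = (-14.0666, 9.3935) + 11.6 * (-0.7660, -0.6428) = (-14.0666 + -8.8861, 9.3935 + -7.4563) = (-22.9527, 1.9371)
link 3: phi[3] = 175 + -45 + 90 + -50 = 170 deg
  cos(170 deg) = -0.9848, sin(170 deg) = 0.1736
  joint[4] = (-22.9527, 1.9371) + 9.2 * (-0.9848, 0.1736) = (-22.9527 + -9.0602, 1.9371 + 1.5976) = (-32.0129, 3.5347)
End effector: (-32.0129, 3.5347)

Answer: -32.0129 3.5347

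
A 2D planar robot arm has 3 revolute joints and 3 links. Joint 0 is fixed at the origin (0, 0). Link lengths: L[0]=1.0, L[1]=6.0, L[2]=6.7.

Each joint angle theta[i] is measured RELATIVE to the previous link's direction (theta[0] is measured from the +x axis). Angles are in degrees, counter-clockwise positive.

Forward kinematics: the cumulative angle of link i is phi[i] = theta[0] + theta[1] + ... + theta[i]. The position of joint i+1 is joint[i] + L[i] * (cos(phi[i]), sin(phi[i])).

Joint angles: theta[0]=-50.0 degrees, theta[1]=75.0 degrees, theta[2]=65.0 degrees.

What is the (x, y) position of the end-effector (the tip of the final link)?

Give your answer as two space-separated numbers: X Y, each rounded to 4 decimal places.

Answer: 6.0806 8.4697

Derivation:
joint[0] = (0.0000, 0.0000)  (base)
link 0: phi[0] = -50 = -50 deg
  cos(-50 deg) = 0.6428, sin(-50 deg) = -0.7660
  joint[1] = (0.0000, 0.0000) + 1 * (0.6428, -0.7660) = (0.0000 + 0.6428, 0.0000 + -0.7660) = (0.6428, -0.7660)
link 1: phi[1] = -50 + 75 = 25 deg
  cos(25 deg) = 0.9063, sin(25 deg) = 0.4226
  joint[2] = (0.6428, -0.7660) + 6 * (0.9063, 0.4226) = (0.6428 + 5.4378, -0.7660 + 2.5357) = (6.0806, 1.7697)
link 2: phi[2] = -50 + 75 + 65 = 90 deg
  cos(90 deg) = 0.0000, sin(90 deg) = 1.0000
  joint[3] = (6.0806, 1.7697) + 6.7 * (0.0000, 1.0000) = (6.0806 + 0.0000, 1.7697 + 6.7000) = (6.0806, 8.4697)
End effector: (6.0806, 8.4697)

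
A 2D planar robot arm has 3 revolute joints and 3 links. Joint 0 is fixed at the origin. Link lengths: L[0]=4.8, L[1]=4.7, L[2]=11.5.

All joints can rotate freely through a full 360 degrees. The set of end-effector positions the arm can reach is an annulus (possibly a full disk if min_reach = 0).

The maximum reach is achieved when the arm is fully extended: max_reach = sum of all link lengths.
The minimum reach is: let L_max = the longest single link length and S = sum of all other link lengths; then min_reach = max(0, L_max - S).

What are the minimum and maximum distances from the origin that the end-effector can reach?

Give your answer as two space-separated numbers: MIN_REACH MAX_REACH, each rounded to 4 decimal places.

Link lengths: [4.8, 4.7, 11.5]
max_reach = 4.8 + 4.7 + 11.5 = 21
L_max = max([4.8, 4.7, 11.5]) = 11.5
S (sum of others) = 21 - 11.5 = 9.5
min_reach = max(0, 11.5 - 9.5) = max(0, 2) = 2

Answer: 2.0000 21.0000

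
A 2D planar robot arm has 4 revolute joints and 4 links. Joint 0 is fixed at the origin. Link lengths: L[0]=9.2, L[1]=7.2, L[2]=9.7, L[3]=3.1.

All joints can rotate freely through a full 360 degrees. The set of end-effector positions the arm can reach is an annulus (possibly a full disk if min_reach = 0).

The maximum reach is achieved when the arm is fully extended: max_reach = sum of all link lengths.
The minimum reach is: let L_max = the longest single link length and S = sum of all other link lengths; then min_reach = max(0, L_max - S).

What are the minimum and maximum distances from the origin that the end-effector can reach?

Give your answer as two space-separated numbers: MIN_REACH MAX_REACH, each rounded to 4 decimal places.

Answer: 0.0000 29.2000

Derivation:
Link lengths: [9.2, 7.2, 9.7, 3.1]
max_reach = 9.2 + 7.2 + 9.7 + 3.1 = 29.2
L_max = max([9.2, 7.2, 9.7, 3.1]) = 9.7
S (sum of others) = 29.2 - 9.7 = 19.5
min_reach = max(0, 9.7 - 19.5) = max(0, -9.8) = 0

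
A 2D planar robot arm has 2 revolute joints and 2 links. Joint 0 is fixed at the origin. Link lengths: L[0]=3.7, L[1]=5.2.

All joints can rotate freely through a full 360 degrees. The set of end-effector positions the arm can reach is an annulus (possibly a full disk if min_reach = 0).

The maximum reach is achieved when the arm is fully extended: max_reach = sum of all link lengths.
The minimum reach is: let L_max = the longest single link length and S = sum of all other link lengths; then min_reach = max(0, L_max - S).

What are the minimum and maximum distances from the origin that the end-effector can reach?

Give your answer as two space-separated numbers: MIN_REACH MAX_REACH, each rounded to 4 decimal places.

Link lengths: [3.7, 5.2]
max_reach = 3.7 + 5.2 = 8.9
L_max = max([3.7, 5.2]) = 5.2
S (sum of others) = 8.9 - 5.2 = 3.7
min_reach = max(0, 5.2 - 3.7) = max(0, 1.5) = 1.5

Answer: 1.5000 8.9000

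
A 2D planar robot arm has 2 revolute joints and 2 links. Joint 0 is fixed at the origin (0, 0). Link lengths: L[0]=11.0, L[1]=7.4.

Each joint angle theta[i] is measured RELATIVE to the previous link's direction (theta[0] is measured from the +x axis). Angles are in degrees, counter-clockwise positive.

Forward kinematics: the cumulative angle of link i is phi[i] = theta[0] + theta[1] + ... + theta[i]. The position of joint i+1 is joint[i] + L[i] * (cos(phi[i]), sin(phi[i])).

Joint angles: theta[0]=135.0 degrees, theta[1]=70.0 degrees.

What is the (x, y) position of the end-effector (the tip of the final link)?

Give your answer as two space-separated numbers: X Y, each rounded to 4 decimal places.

joint[0] = (0.0000, 0.0000)  (base)
link 0: phi[0] = 135 = 135 deg
  cos(135 deg) = -0.7071, sin(135 deg) = 0.7071
  joint[1] = (0.0000, 0.0000) + 11 * (-0.7071, 0.7071) = (0.0000 + -7.7782, 0.0000 + 7.7782) = (-7.7782, 7.7782)
link 1: phi[1] = 135 + 70 = 205 deg
  cos(205 deg) = -0.9063, sin(205 deg) = -0.4226
  joint[2] = (-7.7782, 7.7782) + 7.4 * (-0.9063, -0.4226) = (-7.7782 + -6.7067, 7.7782 + -3.1274) = (-14.4849, 4.6508)
End effector: (-14.4849, 4.6508)

Answer: -14.4849 4.6508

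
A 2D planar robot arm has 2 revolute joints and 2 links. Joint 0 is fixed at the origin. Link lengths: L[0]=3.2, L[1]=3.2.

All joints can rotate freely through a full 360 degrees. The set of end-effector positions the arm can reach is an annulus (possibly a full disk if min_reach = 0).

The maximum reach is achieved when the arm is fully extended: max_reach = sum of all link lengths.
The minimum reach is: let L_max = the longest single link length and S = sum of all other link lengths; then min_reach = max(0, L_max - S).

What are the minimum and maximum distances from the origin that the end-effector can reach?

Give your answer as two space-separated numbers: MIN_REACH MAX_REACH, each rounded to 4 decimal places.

Answer: 0.0000 6.4000

Derivation:
Link lengths: [3.2, 3.2]
max_reach = 3.2 + 3.2 = 6.4
L_max = max([3.2, 3.2]) = 3.2
S (sum of others) = 6.4 - 3.2 = 3.2
min_reach = max(0, 3.2 - 3.2) = max(0, 0) = 0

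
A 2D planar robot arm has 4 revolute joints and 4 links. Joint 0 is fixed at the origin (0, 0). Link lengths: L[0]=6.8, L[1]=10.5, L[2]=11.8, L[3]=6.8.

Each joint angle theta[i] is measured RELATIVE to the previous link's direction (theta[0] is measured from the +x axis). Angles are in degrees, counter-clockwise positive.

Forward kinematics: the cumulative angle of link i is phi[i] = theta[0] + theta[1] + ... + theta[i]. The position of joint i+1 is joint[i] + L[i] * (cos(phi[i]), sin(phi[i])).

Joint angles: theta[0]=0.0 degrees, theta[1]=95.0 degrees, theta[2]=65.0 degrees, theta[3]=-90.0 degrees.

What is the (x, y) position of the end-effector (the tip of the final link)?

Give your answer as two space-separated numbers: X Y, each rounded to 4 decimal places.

joint[0] = (0.0000, 0.0000)  (base)
link 0: phi[0] = 0 = 0 deg
  cos(0 deg) = 1.0000, sin(0 deg) = 0.0000
  joint[1] = (0.0000, 0.0000) + 6.8 * (1.0000, 0.0000) = (0.0000 + 6.8000, 0.0000 + 0.0000) = (6.8000, 0.0000)
link 1: phi[1] = 0 + 95 = 95 deg
  cos(95 deg) = -0.0872, sin(95 deg) = 0.9962
  joint[2] = (6.8000, 0.0000) + 10.5 * (-0.0872, 0.9962) = (6.8000 + -0.9151, 0.0000 + 10.4600) = (5.8849, 10.4600)
link 2: phi[2] = 0 + 95 + 65 = 160 deg
  cos(160 deg) = -0.9397, sin(160 deg) = 0.3420
  joint[3] = (5.8849, 10.4600) + 11.8 * (-0.9397, 0.3420) = (5.8849 + -11.0884, 10.4600 + 4.0358) = (-5.2035, 14.4959)
link 3: phi[3] = 0 + 95 + 65 + -90 = 70 deg
  cos(70 deg) = 0.3420, sin(70 deg) = 0.9397
  joint[4] = (-5.2035, 14.4959) + 6.8 * (0.3420, 0.9397) = (-5.2035 + 2.3257, 14.4959 + 6.3899) = (-2.8778, 20.8858)
End effector: (-2.8778, 20.8858)

Answer: -2.8778 20.8858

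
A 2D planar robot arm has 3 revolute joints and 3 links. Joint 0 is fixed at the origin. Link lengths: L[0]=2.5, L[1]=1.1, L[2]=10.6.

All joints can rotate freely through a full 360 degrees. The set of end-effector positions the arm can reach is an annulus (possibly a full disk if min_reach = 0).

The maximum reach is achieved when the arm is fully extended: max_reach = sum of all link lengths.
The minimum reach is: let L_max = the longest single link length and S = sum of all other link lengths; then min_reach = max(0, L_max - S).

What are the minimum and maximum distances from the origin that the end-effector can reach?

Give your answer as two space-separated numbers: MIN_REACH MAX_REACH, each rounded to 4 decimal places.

Link lengths: [2.5, 1.1, 10.6]
max_reach = 2.5 + 1.1 + 10.6 = 14.2
L_max = max([2.5, 1.1, 10.6]) = 10.6
S (sum of others) = 14.2 - 10.6 = 3.6
min_reach = max(0, 10.6 - 3.6) = max(0, 7) = 7

Answer: 7.0000 14.2000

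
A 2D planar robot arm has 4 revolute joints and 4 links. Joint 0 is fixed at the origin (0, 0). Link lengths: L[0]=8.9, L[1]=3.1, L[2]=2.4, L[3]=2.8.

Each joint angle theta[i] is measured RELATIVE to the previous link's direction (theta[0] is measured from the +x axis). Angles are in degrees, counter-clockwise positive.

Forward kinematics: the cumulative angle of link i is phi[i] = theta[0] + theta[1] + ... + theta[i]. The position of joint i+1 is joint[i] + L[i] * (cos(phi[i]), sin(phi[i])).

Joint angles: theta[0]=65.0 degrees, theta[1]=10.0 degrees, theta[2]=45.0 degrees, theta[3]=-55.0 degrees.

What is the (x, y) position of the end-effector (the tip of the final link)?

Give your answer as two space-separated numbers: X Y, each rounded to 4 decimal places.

joint[0] = (0.0000, 0.0000)  (base)
link 0: phi[0] = 65 = 65 deg
  cos(65 deg) = 0.4226, sin(65 deg) = 0.9063
  joint[1] = (0.0000, 0.0000) + 8.9 * (0.4226, 0.9063) = (0.0000 + 3.7613, 0.0000 + 8.0661) = (3.7613, 8.0661)
link 1: phi[1] = 65 + 10 = 75 deg
  cos(75 deg) = 0.2588, sin(75 deg) = 0.9659
  joint[2] = (3.7613, 8.0661) + 3.1 * (0.2588, 0.9659) = (3.7613 + 0.8023, 8.0661 + 2.9944) = (4.5636, 11.0605)
link 2: phi[2] = 65 + 10 + 45 = 120 deg
  cos(120 deg) = -0.5000, sin(120 deg) = 0.8660
  joint[3] = (4.5636, 11.0605) + 2.4 * (-0.5000, 0.8660) = (4.5636 + -1.2000, 11.0605 + 2.0785) = (3.3636, 13.1390)
link 3: phi[3] = 65 + 10 + 45 + -55 = 65 deg
  cos(65 deg) = 0.4226, sin(65 deg) = 0.9063
  joint[4] = (3.3636, 13.1390) + 2.8 * (0.4226, 0.9063) = (3.3636 + 1.1833, 13.1390 + 2.5377) = (4.5470, 15.6766)
End effector: (4.5470, 15.6766)

Answer: 4.5470 15.6766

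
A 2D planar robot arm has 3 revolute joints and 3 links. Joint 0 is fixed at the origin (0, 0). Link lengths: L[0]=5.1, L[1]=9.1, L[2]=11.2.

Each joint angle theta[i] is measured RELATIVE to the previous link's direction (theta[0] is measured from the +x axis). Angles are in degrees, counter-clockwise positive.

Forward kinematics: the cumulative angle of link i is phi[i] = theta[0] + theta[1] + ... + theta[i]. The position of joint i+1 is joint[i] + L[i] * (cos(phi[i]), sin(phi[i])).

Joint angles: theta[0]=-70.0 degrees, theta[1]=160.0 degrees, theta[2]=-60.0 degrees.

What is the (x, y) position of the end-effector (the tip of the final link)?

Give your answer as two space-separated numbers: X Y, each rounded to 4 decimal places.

Answer: 11.4438 9.9076

Derivation:
joint[0] = (0.0000, 0.0000)  (base)
link 0: phi[0] = -70 = -70 deg
  cos(-70 deg) = 0.3420, sin(-70 deg) = -0.9397
  joint[1] = (0.0000, 0.0000) + 5.1 * (0.3420, -0.9397) = (0.0000 + 1.7443, 0.0000 + -4.7924) = (1.7443, -4.7924)
link 1: phi[1] = -70 + 160 = 90 deg
  cos(90 deg) = 0.0000, sin(90 deg) = 1.0000
  joint[2] = (1.7443, -4.7924) + 9.1 * (0.0000, 1.0000) = (1.7443 + 0.0000, -4.7924 + 9.1000) = (1.7443, 4.3076)
link 2: phi[2] = -70 + 160 + -60 = 30 deg
  cos(30 deg) = 0.8660, sin(30 deg) = 0.5000
  joint[3] = (1.7443, 4.3076) + 11.2 * (0.8660, 0.5000) = (1.7443 + 9.6995, 4.3076 + 5.6000) = (11.4438, 9.9076)
End effector: (11.4438, 9.9076)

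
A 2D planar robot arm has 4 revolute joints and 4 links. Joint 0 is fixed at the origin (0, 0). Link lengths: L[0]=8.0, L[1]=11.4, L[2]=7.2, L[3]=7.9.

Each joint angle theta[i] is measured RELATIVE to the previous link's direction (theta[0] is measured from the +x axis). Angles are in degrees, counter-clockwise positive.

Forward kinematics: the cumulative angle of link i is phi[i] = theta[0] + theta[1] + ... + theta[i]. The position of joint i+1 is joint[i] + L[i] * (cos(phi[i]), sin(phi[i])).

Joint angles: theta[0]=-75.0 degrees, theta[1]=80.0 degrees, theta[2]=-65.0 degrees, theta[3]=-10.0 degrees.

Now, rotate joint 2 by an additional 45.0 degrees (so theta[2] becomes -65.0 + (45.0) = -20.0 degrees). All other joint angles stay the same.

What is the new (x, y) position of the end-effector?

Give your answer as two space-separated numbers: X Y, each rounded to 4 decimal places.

joint[0] = (0.0000, 0.0000)  (base)
link 0: phi[0] = -75 = -75 deg
  cos(-75 deg) = 0.2588, sin(-75 deg) = -0.9659
  joint[1] = (0.0000, 0.0000) + 8 * (0.2588, -0.9659) = (0.0000 + 2.0706, 0.0000 + -7.7274) = (2.0706, -7.7274)
link 1: phi[1] = -75 + 80 = 5 deg
  cos(5 deg) = 0.9962, sin(5 deg) = 0.0872
  joint[2] = (2.0706, -7.7274) + 11.4 * (0.9962, 0.0872) = (2.0706 + 11.3566, -7.7274 + 0.9936) = (13.4272, -6.7338)
link 2: phi[2] = -75 + 80 + -20 = -15 deg
  cos(-15 deg) = 0.9659, sin(-15 deg) = -0.2588
  joint[3] = (13.4272, -6.7338) + 7.2 * (0.9659, -0.2588) = (13.4272 + 6.9547, -6.7338 + -1.8635) = (20.3818, -8.5973)
link 3: phi[3] = -75 + 80 + -20 + -10 = -25 deg
  cos(-25 deg) = 0.9063, sin(-25 deg) = -0.4226
  joint[4] = (20.3818, -8.5973) + 7.9 * (0.9063, -0.4226) = (20.3818 + 7.1598, -8.5973 + -3.3387) = (27.5417, -11.9360)
End effector: (27.5417, -11.9360)

Answer: 27.5417 -11.9360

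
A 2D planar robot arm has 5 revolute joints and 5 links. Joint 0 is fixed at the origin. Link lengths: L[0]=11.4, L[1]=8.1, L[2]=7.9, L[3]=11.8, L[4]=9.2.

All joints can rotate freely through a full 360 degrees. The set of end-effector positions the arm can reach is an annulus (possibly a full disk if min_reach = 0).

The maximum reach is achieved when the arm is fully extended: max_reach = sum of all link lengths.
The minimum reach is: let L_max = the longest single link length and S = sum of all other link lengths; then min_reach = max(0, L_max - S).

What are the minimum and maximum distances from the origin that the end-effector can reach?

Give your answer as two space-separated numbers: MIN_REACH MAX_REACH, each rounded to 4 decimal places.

Answer: 0.0000 48.4000

Derivation:
Link lengths: [11.4, 8.1, 7.9, 11.8, 9.2]
max_reach = 11.4 + 8.1 + 7.9 + 11.8 + 9.2 = 48.4
L_max = max([11.4, 8.1, 7.9, 11.8, 9.2]) = 11.8
S (sum of others) = 48.4 - 11.8 = 36.6
min_reach = max(0, 11.8 - 36.6) = max(0, -24.8) = 0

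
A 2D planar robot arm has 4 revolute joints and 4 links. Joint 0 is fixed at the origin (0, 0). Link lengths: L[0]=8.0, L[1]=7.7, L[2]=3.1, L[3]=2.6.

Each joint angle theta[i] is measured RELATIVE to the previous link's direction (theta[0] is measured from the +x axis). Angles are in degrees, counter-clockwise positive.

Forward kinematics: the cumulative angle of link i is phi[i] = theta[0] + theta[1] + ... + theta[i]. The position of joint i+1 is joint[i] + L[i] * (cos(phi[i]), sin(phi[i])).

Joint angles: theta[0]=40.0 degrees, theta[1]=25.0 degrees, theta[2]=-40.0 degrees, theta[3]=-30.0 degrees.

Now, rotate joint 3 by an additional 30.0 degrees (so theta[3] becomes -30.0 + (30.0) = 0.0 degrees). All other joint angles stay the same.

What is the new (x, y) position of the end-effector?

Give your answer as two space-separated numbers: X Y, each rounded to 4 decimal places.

Answer: 14.5485 14.5298

Derivation:
joint[0] = (0.0000, 0.0000)  (base)
link 0: phi[0] = 40 = 40 deg
  cos(40 deg) = 0.7660, sin(40 deg) = 0.6428
  joint[1] = (0.0000, 0.0000) + 8 * (0.7660, 0.6428) = (0.0000 + 6.1284, 0.0000 + 5.1423) = (6.1284, 5.1423)
link 1: phi[1] = 40 + 25 = 65 deg
  cos(65 deg) = 0.4226, sin(65 deg) = 0.9063
  joint[2] = (6.1284, 5.1423) + 7.7 * (0.4226, 0.9063) = (6.1284 + 3.2542, 5.1423 + 6.9786) = (9.3825, 12.1209)
link 2: phi[2] = 40 + 25 + -40 = 25 deg
  cos(25 deg) = 0.9063, sin(25 deg) = 0.4226
  joint[3] = (9.3825, 12.1209) + 3.1 * (0.9063, 0.4226) = (9.3825 + 2.8096, 12.1209 + 1.3101) = (12.1921, 13.4310)
link 3: phi[3] = 40 + 25 + -40 + 0 = 25 deg
  cos(25 deg) = 0.9063, sin(25 deg) = 0.4226
  joint[4] = (12.1921, 13.4310) + 2.6 * (0.9063, 0.4226) = (12.1921 + 2.3564, 13.4310 + 1.0988) = (14.5485, 14.5298)
End effector: (14.5485, 14.5298)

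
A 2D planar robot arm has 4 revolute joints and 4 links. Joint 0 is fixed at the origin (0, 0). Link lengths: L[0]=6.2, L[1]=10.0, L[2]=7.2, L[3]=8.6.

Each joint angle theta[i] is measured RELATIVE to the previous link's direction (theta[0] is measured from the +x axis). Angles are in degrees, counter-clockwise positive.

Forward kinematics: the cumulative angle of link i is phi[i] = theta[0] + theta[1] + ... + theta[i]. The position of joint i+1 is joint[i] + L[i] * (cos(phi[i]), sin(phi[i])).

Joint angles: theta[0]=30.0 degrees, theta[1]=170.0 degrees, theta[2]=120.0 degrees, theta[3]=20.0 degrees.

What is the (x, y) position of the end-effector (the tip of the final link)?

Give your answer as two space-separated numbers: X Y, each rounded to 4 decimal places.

joint[0] = (0.0000, 0.0000)  (base)
link 0: phi[0] = 30 = 30 deg
  cos(30 deg) = 0.8660, sin(30 deg) = 0.5000
  joint[1] = (0.0000, 0.0000) + 6.2 * (0.8660, 0.5000) = (0.0000 + 5.3694, 0.0000 + 3.1000) = (5.3694, 3.1000)
link 1: phi[1] = 30 + 170 = 200 deg
  cos(200 deg) = -0.9397, sin(200 deg) = -0.3420
  joint[2] = (5.3694, 3.1000) + 10 * (-0.9397, -0.3420) = (5.3694 + -9.3969, 3.1000 + -3.4202) = (-4.0276, -0.3202)
link 2: phi[2] = 30 + 170 + 120 = 320 deg
  cos(320 deg) = 0.7660, sin(320 deg) = -0.6428
  joint[3] = (-4.0276, -0.3202) + 7.2 * (0.7660, -0.6428) = (-4.0276 + 5.5155, -0.3202 + -4.6281) = (1.4880, -4.9483)
link 3: phi[3] = 30 + 170 + 120 + 20 = 340 deg
  cos(340 deg) = 0.9397, sin(340 deg) = -0.3420
  joint[4] = (1.4880, -4.9483) + 8.6 * (0.9397, -0.3420) = (1.4880 + 8.0814, -4.9483 + -2.9414) = (9.5693, -7.8896)
End effector: (9.5693, -7.8896)

Answer: 9.5693 -7.8896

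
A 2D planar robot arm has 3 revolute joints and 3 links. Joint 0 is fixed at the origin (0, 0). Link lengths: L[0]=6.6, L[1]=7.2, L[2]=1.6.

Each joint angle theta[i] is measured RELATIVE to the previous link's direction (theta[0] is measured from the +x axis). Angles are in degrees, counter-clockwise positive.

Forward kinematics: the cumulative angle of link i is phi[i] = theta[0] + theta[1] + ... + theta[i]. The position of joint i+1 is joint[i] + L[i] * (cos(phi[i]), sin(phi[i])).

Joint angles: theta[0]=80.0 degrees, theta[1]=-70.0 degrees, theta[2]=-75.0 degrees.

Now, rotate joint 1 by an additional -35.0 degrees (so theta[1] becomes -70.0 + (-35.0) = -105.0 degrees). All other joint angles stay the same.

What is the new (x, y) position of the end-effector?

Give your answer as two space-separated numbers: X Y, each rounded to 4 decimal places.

Answer: 7.3937 1.8812

Derivation:
joint[0] = (0.0000, 0.0000)  (base)
link 0: phi[0] = 80 = 80 deg
  cos(80 deg) = 0.1736, sin(80 deg) = 0.9848
  joint[1] = (0.0000, 0.0000) + 6.6 * (0.1736, 0.9848) = (0.0000 + 1.1461, 0.0000 + 6.4997) = (1.1461, 6.4997)
link 1: phi[1] = 80 + -105 = -25 deg
  cos(-25 deg) = 0.9063, sin(-25 deg) = -0.4226
  joint[2] = (1.1461, 6.4997) + 7.2 * (0.9063, -0.4226) = (1.1461 + 6.5254, 6.4997 + -3.0429) = (7.6715, 3.4569)
link 2: phi[2] = 80 + -105 + -75 = -100 deg
  cos(-100 deg) = -0.1736, sin(-100 deg) = -0.9848
  joint[3] = (7.6715, 3.4569) + 1.6 * (-0.1736, -0.9848) = (7.6715 + -0.2778, 3.4569 + -1.5757) = (7.3937, 1.8812)
End effector: (7.3937, 1.8812)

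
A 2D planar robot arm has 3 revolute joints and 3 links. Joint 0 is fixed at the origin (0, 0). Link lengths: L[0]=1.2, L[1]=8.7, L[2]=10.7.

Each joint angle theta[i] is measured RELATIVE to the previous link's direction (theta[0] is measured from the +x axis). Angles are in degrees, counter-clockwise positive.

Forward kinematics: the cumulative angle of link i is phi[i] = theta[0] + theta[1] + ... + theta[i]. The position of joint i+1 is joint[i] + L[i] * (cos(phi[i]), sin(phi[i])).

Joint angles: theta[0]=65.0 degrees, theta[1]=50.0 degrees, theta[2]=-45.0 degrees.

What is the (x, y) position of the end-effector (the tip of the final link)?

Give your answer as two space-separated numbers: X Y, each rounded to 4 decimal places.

joint[0] = (0.0000, 0.0000)  (base)
link 0: phi[0] = 65 = 65 deg
  cos(65 deg) = 0.4226, sin(65 deg) = 0.9063
  joint[1] = (0.0000, 0.0000) + 1.2 * (0.4226, 0.9063) = (0.0000 + 0.5071, 0.0000 + 1.0876) = (0.5071, 1.0876)
link 1: phi[1] = 65 + 50 = 115 deg
  cos(115 deg) = -0.4226, sin(115 deg) = 0.9063
  joint[2] = (0.5071, 1.0876) + 8.7 * (-0.4226, 0.9063) = (0.5071 + -3.6768, 1.0876 + 7.8849) = (-3.1696, 8.9724)
link 2: phi[2] = 65 + 50 + -45 = 70 deg
  cos(70 deg) = 0.3420, sin(70 deg) = 0.9397
  joint[3] = (-3.1696, 8.9724) + 10.7 * (0.3420, 0.9397) = (-3.1696 + 3.6596, 8.9724 + 10.0547) = (0.4900, 19.0272)
End effector: (0.4900, 19.0272)

Answer: 0.4900 19.0272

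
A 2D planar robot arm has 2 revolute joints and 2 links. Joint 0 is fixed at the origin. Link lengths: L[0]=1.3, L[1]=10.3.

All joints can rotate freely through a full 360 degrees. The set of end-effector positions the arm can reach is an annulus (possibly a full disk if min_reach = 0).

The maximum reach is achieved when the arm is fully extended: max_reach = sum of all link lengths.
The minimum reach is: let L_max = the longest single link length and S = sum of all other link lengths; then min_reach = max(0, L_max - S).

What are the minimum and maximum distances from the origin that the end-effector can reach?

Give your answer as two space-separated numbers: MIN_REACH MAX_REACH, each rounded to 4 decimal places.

Answer: 9.0000 11.6000

Derivation:
Link lengths: [1.3, 10.3]
max_reach = 1.3 + 10.3 = 11.6
L_max = max([1.3, 10.3]) = 10.3
S (sum of others) = 11.6 - 10.3 = 1.3
min_reach = max(0, 10.3 - 1.3) = max(0, 9) = 9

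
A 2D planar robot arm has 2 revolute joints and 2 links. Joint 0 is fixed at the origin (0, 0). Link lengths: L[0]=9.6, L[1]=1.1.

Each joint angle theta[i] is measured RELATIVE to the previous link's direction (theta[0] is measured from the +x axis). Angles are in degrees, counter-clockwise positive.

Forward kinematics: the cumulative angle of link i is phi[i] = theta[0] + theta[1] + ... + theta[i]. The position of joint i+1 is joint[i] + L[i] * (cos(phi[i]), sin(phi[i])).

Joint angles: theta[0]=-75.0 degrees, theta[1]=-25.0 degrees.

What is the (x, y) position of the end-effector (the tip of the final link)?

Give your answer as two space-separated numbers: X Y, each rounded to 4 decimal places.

joint[0] = (0.0000, 0.0000)  (base)
link 0: phi[0] = -75 = -75 deg
  cos(-75 deg) = 0.2588, sin(-75 deg) = -0.9659
  joint[1] = (0.0000, 0.0000) + 9.6 * (0.2588, -0.9659) = (0.0000 + 2.4847, 0.0000 + -9.2729) = (2.4847, -9.2729)
link 1: phi[1] = -75 + -25 = -100 deg
  cos(-100 deg) = -0.1736, sin(-100 deg) = -0.9848
  joint[2] = (2.4847, -9.2729) + 1.1 * (-0.1736, -0.9848) = (2.4847 + -0.1910, -9.2729 + -1.0833) = (2.2936, -10.3562)
End effector: (2.2936, -10.3562)

Answer: 2.2936 -10.3562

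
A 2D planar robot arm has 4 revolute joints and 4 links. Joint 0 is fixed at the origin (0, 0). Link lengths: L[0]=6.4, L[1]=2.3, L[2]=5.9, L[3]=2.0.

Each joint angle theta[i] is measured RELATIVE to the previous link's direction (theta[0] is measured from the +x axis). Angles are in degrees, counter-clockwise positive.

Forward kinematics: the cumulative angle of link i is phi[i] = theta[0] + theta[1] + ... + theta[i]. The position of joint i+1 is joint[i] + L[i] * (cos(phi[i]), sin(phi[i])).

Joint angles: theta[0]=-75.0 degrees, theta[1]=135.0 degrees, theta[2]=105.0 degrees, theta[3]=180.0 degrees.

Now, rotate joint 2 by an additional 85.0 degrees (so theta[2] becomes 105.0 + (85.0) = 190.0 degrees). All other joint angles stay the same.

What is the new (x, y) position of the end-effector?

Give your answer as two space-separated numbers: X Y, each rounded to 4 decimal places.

joint[0] = (0.0000, 0.0000)  (base)
link 0: phi[0] = -75 = -75 deg
  cos(-75 deg) = 0.2588, sin(-75 deg) = -0.9659
  joint[1] = (0.0000, 0.0000) + 6.4 * (0.2588, -0.9659) = (0.0000 + 1.6564, 0.0000 + -6.1819) = (1.6564, -6.1819)
link 1: phi[1] = -75 + 135 = 60 deg
  cos(60 deg) = 0.5000, sin(60 deg) = 0.8660
  joint[2] = (1.6564, -6.1819) + 2.3 * (0.5000, 0.8660) = (1.6564 + 1.1500, -6.1819 + 1.9919) = (2.8064, -4.1901)
link 2: phi[2] = -75 + 135 + 190 = 250 deg
  cos(250 deg) = -0.3420, sin(250 deg) = -0.9397
  joint[3] = (2.8064, -4.1901) + 5.9 * (-0.3420, -0.9397) = (2.8064 + -2.0179, -4.1901 + -5.5442) = (0.7885, -9.7343)
link 3: phi[3] = -75 + 135 + 190 + 180 = 430 deg
  cos(430 deg) = 0.3420, sin(430 deg) = 0.9397
  joint[4] = (0.7885, -9.7343) + 2 * (0.3420, 0.9397) = (0.7885 + 0.6840, -9.7343 + 1.8794) = (1.4726, -7.8549)
End effector: (1.4726, -7.8549)

Answer: 1.4726 -7.8549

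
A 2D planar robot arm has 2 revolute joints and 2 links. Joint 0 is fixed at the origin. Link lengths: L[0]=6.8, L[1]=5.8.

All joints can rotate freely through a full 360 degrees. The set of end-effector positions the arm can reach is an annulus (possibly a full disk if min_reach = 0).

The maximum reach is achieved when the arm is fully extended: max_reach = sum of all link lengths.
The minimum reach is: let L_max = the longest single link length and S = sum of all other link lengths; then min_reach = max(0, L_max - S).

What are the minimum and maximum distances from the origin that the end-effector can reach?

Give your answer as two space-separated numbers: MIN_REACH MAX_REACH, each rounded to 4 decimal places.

Link lengths: [6.8, 5.8]
max_reach = 6.8 + 5.8 = 12.6
L_max = max([6.8, 5.8]) = 6.8
S (sum of others) = 12.6 - 6.8 = 5.8
min_reach = max(0, 6.8 - 5.8) = max(0, 1) = 1

Answer: 1.0000 12.6000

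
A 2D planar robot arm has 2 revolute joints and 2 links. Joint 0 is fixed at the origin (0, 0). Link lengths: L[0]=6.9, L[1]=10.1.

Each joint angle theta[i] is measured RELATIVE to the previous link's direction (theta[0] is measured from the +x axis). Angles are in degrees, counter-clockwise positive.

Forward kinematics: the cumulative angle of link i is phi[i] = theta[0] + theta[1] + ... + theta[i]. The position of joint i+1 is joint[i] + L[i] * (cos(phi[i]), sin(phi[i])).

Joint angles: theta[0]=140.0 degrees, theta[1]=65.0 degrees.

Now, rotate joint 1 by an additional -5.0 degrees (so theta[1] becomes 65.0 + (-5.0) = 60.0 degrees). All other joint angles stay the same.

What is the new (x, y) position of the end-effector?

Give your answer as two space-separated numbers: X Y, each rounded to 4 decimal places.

joint[0] = (0.0000, 0.0000)  (base)
link 0: phi[0] = 140 = 140 deg
  cos(140 deg) = -0.7660, sin(140 deg) = 0.6428
  joint[1] = (0.0000, 0.0000) + 6.9 * (-0.7660, 0.6428) = (0.0000 + -5.2857, 0.0000 + 4.4352) = (-5.2857, 4.4352)
link 1: phi[1] = 140 + 60 = 200 deg
  cos(200 deg) = -0.9397, sin(200 deg) = -0.3420
  joint[2] = (-5.2857, 4.4352) + 10.1 * (-0.9397, -0.3420) = (-5.2857 + -9.4909, 4.4352 + -3.4544) = (-14.7766, 0.9808)
End effector: (-14.7766, 0.9808)

Answer: -14.7766 0.9808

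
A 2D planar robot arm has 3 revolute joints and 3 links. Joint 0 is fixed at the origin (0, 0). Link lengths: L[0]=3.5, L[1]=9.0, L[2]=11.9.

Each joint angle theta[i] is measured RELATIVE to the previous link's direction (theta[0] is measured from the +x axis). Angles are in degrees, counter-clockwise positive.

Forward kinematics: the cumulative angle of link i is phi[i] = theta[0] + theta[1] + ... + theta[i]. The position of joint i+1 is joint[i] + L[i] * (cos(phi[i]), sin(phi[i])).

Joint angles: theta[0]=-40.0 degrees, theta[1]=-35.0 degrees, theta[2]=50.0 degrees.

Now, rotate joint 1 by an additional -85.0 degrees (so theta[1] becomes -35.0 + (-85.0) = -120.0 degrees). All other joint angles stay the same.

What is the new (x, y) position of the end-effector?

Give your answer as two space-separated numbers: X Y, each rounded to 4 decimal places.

joint[0] = (0.0000, 0.0000)  (base)
link 0: phi[0] = -40 = -40 deg
  cos(-40 deg) = 0.7660, sin(-40 deg) = -0.6428
  joint[1] = (0.0000, 0.0000) + 3.5 * (0.7660, -0.6428) = (0.0000 + 2.6812, 0.0000 + -2.2498) = (2.6812, -2.2498)
link 1: phi[1] = -40 + -120 = -160 deg
  cos(-160 deg) = -0.9397, sin(-160 deg) = -0.3420
  joint[2] = (2.6812, -2.2498) + 9 * (-0.9397, -0.3420) = (2.6812 + -8.4572, -2.2498 + -3.0782) = (-5.7761, -5.3279)
link 2: phi[2] = -40 + -120 + 50 = -110 deg
  cos(-110 deg) = -0.3420, sin(-110 deg) = -0.9397
  joint[3] = (-5.7761, -5.3279) + 11.9 * (-0.3420, -0.9397) = (-5.7761 + -4.0700, -5.3279 + -11.1823) = (-9.8461, -16.5103)
End effector: (-9.8461, -16.5103)

Answer: -9.8461 -16.5103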